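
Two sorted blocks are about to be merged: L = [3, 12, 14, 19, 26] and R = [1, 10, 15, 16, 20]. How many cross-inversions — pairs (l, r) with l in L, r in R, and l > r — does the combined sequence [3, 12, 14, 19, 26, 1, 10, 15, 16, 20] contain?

For each element r of the right run, count left-run elements greater than r:
r = 1: 3, 12, 14, 19, 26 → 5
r = 10: 12, 14, 19, 26 → 4
r = 15: 19, 26 → 2
r = 16: 19, 26 → 2
r = 20: 26 → 1
Cross-inversions: 5 + 4 + 2 + 2 + 1 = 14

14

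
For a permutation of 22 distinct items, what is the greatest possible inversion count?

231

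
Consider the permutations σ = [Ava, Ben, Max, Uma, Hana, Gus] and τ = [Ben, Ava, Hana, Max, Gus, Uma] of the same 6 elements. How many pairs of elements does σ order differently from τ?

4 discordant pairs

Assign each item its position (1..6) in the first ordering, then rewrite the second ordering as that position sequence:
positions: Ava→1, Ben→2, Max→3, Uma→4, Hana→5, Gus→6
second ordering as positions: [2, 1, 5, 3, 6, 4]
Discordant pairs = inversions in this position sequence.
2: 1 → 1
1: 0
5: 3, 4 → 2
3: 0
6: 4 → 1
4: 0
Total: 1 + 0 + 2 + 0 + 1 + 0 = 4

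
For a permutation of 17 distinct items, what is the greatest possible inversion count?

136

A reversed (strictly descending) arrangement makes every pair an inversion, giving C(17, 2) inversions.
C(17, 2) = 17·16/2 = 136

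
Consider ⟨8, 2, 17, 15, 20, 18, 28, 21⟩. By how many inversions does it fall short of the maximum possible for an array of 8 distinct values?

24 inversions short

Maximum inversions for 8 distinct elements is C(8, 2) = 8·7/2 = 28.
Current inversions — for each element, count later smaller elements:
8: 1
2: 0
17: 1
15: 0
20: 1
18: 0
28: 1
21: 0
Current total: 1 + 0 + 1 + 0 + 1 + 0 + 1 + 0 = 4
Shortfall: 28 − 4 = 24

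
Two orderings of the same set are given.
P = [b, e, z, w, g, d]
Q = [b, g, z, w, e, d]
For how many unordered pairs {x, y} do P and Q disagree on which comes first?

Assign each item its position (1..6) in the first ordering, then rewrite the second ordering as that position sequence:
positions: b→1, e→2, z→3, w→4, g→5, d→6
second ordering as positions: [1, 5, 3, 4, 2, 6]
Discordant pairs = inversions in this position sequence.
1: 0
5: 3, 4, 2 → 3
3: 2 → 1
4: 2 → 1
2: 0
6: 0
Total: 0 + 3 + 1 + 1 + 0 + 0 = 5

There are 5 disagreeing pairs.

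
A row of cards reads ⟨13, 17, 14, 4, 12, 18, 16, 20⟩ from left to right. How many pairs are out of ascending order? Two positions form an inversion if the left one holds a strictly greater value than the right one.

Count, for each position, how many later elements it exceeds:
13 → 4, 12 → 2
17 → 14, 4, 12, 16 → 4
14 → 4, 12 → 2
4 → none → 0
12 → none → 0
18 → 16 → 1
16 → none → 0
20 → none → 0
Sum: 2 + 4 + 2 + 0 + 0 + 1 + 0 + 0 = 9

9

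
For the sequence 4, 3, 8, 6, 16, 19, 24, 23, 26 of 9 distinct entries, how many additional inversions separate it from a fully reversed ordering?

33

Maximum inversions for 9 distinct elements is C(9, 2) = 9·8/2 = 36.
Current inversions — for each element, count later smaller elements:
4: 1
3: 0
8: 1
6: 0
16: 0
19: 0
24: 1
23: 0
26: 0
Current total: 1 + 0 + 1 + 0 + 0 + 0 + 1 + 0 + 0 = 3
Shortfall: 36 − 3 = 33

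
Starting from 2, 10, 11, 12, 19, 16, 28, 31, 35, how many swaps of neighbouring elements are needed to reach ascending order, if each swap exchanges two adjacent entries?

1 swap

Minimum adjacent swaps = number of inversions (each swap of adjacent out-of-order elements removes one inversion and no swap can remove more).
Count inversions — for each element, later elements that are smaller:
2: none → 0
10: none → 0
11: none → 0
12: none → 0
19: 16 → 1
16: none → 0
28: none → 0
31: none → 0
35: none → 0
Total inversions: 0 + 0 + 0 + 0 + 1 + 0 + 0 + 0 + 0 = 1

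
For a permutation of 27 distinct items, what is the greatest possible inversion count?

Inversions: 351

The maximum occurs when the array is in strictly decreasing order: every one of the C(27, 2) pairs is inverted.
C(27, 2) = 27·26/2 = 351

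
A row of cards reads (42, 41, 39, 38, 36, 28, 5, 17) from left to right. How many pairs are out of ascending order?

Element-by-element contributions:
42: 7
41: 6
39: 5
38: 4
36: 3
28: 2
5: 0
17: 0
Sum: 7 + 6 + 5 + 4 + 3 + 2 + 0 + 0 = 27

27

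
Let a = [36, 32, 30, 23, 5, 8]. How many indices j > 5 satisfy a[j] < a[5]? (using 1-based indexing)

0

The element at index 5 is 5.
Elements after it: 8
None of them are smaller than 5.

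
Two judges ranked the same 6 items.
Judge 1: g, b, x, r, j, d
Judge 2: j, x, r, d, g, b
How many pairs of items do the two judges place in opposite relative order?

Discordant pairs: 10

Assign each item its position (1..6) in the first ordering, then rewrite the second ordering as that position sequence:
positions: g→1, b→2, x→3, r→4, j→5, d→6
second ordering as positions: [5, 3, 4, 6, 1, 2]
Discordant pairs = inversions in this position sequence.
5: 3, 4, 1, 2 → 4
3: 1, 2 → 2
4: 1, 2 → 2
6: 1, 2 → 2
1: 0
2: 0
Total: 4 + 2 + 2 + 2 + 0 + 0 = 10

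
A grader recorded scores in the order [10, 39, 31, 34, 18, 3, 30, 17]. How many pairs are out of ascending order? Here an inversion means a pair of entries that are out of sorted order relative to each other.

Element-by-element contributions:
10: 1
39: 6
31: 4
34: 4
18: 2
3: 0
30: 1
17: 0
Sum: 1 + 6 + 4 + 4 + 2 + 0 + 1 + 0 = 18

There are 18 inversions.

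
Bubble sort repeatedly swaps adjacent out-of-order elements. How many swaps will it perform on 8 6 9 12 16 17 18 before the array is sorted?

1 swap

The minimum number of adjacent swaps to sort an array equals its inversion count, since every such swap removes exactly one inversion.
Count inversions — for each element, later elements that are smaller:
8: 6 → 1
6: none → 0
9: none → 0
12: none → 0
16: none → 0
17: none → 0
18: none → 0
Total inversions: 1 + 0 + 0 + 0 + 0 + 0 + 0 = 1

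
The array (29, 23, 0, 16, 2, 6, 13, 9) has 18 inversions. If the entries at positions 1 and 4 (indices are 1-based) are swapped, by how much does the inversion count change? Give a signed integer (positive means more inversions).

-3

Positions 1 and 4 hold 29 and 16; after swapping, the array is [16, 23, 0, 29, 2, 6, 13, 9].
For each element, count later entries that are smaller:
16: 5
23: 5
0: 0
29: 4
2: 0
6: 0
13: 1
9: 0
Sum: 5 + 5 + 0 + 4 + 0 + 0 + 1 + 0 = 15
Change: 15 − 18 = -3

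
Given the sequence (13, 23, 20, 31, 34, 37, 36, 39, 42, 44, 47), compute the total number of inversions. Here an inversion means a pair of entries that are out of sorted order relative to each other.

2

Element-by-element contributions:
13 → none → 0
23 → 20 → 1
20 → none → 0
31 → none → 0
34 → none → 0
37 → 36 → 1
36 → none → 0
39 → none → 0
42 → none → 0
44 → none → 0
47 → none → 0
Sum: 0 + 1 + 0 + 0 + 0 + 1 + 0 + 0 + 0 + 0 + 0 = 2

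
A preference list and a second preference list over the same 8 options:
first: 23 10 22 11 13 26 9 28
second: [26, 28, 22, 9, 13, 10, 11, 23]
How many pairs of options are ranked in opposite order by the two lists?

Assign each item its position (1..8) in the first ordering, then rewrite the second ordering as that position sequence:
positions: 23→1, 10→2, 22→3, 11→4, 13→5, 26→6, 9→7, 28→8
second ordering as positions: [6, 8, 3, 7, 5, 2, 4, 1]
Discordant pairs = inversions in this position sequence.
6: 3, 5, 2, 4, 1 → 5
8: 3, 7, 5, 2, 4, 1 → 6
3: 2, 1 → 2
7: 5, 2, 4, 1 → 4
5: 2, 4, 1 → 3
2: 1 → 1
4: 1 → 1
1: 0
Total: 5 + 6 + 2 + 4 + 3 + 1 + 1 + 0 = 22

22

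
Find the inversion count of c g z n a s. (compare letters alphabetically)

6 inversions

Inversion pairs (indices are 0-based):
(0,4): c > a
(1,4): g > a
(2,3): z > n
(2,4): z > a
(2,5): z > s
(3,4): n > a
That's 6 pairs.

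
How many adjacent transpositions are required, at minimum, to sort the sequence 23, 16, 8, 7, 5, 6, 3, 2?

27

Each adjacent swap fixes exactly one inversion, so the minimum swap count equals the number of inversions.
Count inversions — for each element, later elements that are smaller:
23: 16, 8, 7, 5, 6, 3, 2 → 7
16: 8, 7, 5, 6, 3, 2 → 6
8: 7, 5, 6, 3, 2 → 5
7: 5, 6, 3, 2 → 4
5: 3, 2 → 2
6: 3, 2 → 2
3: 2 → 1
2: none → 0
Total inversions: 7 + 6 + 5 + 4 + 2 + 2 + 1 + 0 = 27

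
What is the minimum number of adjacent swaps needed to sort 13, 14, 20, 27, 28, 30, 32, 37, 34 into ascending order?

There is 1 adjacent swap.

Each adjacent swap fixes exactly one inversion, so the minimum swap count equals the number of inversions.
Count inversions — for each element, later elements that are smaller:
13: none → 0
14: none → 0
20: none → 0
27: none → 0
28: none → 0
30: none → 0
32: none → 0
37: 34 → 1
34: none → 0
Total inversions: 0 + 0 + 0 + 0 + 0 + 0 + 0 + 1 + 0 = 1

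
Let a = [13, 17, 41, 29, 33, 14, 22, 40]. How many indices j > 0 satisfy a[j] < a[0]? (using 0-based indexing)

0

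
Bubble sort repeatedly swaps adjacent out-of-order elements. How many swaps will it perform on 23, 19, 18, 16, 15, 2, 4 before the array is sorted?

Each adjacent swap fixes exactly one inversion, so the minimum swap count equals the number of inversions.
Count inversions — for each element, later elements that are smaller:
23: 19, 18, 16, 15, 2, 4 → 6
19: 18, 16, 15, 2, 4 → 5
18: 16, 15, 2, 4 → 4
16: 15, 2, 4 → 3
15: 2, 4 → 2
2: none → 0
4: none → 0
Total inversions: 6 + 5 + 4 + 3 + 2 + 0 + 0 = 20

There are 20 adjacent swaps.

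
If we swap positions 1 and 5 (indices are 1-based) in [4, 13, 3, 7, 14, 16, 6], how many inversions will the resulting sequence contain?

12

Positions 1 and 5 hold 4 and 14; after swapping, the array is [14, 13, 3, 7, 4, 16, 6].
Sweep left to right; for each value list the smaller values that follow it:
14: 5
13: 4
3: 0
7: 2
4: 0
16: 1
6: 0
Sum: 5 + 4 + 0 + 2 + 0 + 1 + 0 = 12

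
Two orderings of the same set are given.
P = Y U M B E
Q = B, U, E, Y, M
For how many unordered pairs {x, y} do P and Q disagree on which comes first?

There are 6 disagreeing pairs.

Assign each item its position (1..5) in the first ordering, then rewrite the second ordering as that position sequence:
positions: Y→1, U→2, M→3, B→4, E→5
second ordering as positions: [4, 2, 5, 1, 3]
Discordant pairs = inversions in this position sequence.
4: 2, 1, 3 → 3
2: 1 → 1
5: 1, 3 → 2
1: 0
3: 0
Total: 3 + 1 + 2 + 0 + 0 = 6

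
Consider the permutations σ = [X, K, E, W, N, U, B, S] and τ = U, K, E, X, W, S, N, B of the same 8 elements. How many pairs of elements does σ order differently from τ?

9

Assign each item its position (1..8) in the first ordering, then rewrite the second ordering as that position sequence:
positions: X→1, K→2, E→3, W→4, N→5, U→6, B→7, S→8
second ordering as positions: [6, 2, 3, 1, 4, 8, 5, 7]
Discordant pairs = inversions in this position sequence.
6: 2, 3, 1, 4, 5 → 5
2: 1 → 1
3: 1 → 1
1: 0
4: 0
8: 5, 7 → 2
5: 0
7: 0
Total: 5 + 1 + 1 + 0 + 0 + 2 + 0 + 0 = 9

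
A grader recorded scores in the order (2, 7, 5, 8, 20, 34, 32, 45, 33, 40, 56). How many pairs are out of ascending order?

Element-by-element contributions:
2 → none → 0
7 → 5 → 1
5 → none → 0
8 → none → 0
20 → none → 0
34 → 32, 33 → 2
32 → none → 0
45 → 33, 40 → 2
33 → none → 0
40 → none → 0
56 → none → 0
Sum: 0 + 1 + 0 + 0 + 0 + 2 + 0 + 2 + 0 + 0 + 0 = 5

There are 5 inversions.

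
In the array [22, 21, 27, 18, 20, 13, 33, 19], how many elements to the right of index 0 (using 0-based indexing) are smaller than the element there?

The element at index 0 is 22.
Elements after it: 21, 27, 18, 20, 13, 33, 19
Those smaller than 22: 21, 18, 20, 13, 19

5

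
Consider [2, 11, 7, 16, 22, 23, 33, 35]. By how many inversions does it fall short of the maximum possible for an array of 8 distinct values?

27

Maximum inversions for 8 distinct elements is C(8, 2) = 8·7/2 = 28.
Current inversions — for each element, count later smaller elements:
2: 0
11: 1
7: 0
16: 0
22: 0
23: 0
33: 0
35: 0
Current total: 0 + 1 + 0 + 0 + 0 + 0 + 0 + 0 = 1
Shortfall: 28 − 1 = 27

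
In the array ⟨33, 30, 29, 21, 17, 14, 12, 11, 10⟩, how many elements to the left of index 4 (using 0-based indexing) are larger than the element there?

4

The element at index 4 is 17.
Elements before it: 33, 30, 29, 21
Those larger than 17: 33, 30, 29, 21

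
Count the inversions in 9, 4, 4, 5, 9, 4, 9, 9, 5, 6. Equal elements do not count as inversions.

14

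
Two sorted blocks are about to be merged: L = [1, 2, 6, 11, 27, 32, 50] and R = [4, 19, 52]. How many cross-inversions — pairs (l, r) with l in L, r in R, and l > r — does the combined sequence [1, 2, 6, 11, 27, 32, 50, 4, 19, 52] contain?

8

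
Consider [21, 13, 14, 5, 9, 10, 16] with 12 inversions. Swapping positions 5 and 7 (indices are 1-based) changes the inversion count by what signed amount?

Positions 5 and 7 hold 9 and 16; after swapping, the array is [21, 13, 14, 5, 16, 10, 9].
Element-by-element contributions:
21 → 13, 14, 5, 16, 10, 9 → 6
13 → 5, 10, 9 → 3
14 → 5, 10, 9 → 3
5 → none → 0
16 → 10, 9 → 2
10 → 9 → 1
9 → none → 0
Sum: 6 + 3 + 3 + 0 + 2 + 1 + 0 = 15
Change: 15 − 12 = +3

+3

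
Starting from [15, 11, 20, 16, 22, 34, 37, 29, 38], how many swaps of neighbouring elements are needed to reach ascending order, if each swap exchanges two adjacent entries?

Each adjacent swap fixes exactly one inversion, so the minimum swap count equals the number of inversions.
Count inversions — for each element, later elements that are smaller:
15: 11 → 1
11: none → 0
20: 16 → 1
16: none → 0
22: none → 0
34: 29 → 1
37: 29 → 1
29: none → 0
38: none → 0
Total inversions: 1 + 0 + 1 + 0 + 0 + 1 + 1 + 0 + 0 = 4

4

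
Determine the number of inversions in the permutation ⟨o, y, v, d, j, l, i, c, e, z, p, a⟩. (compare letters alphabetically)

Count, for each position, how many later elements it exceeds:
o → d, j, l, i, c, e, a → 7
y → v, d, j, l, i, c, e, p, a → 9
v → d, j, l, i, c, e, p, a → 8
d → c, a → 2
j → i, c, e, a → 4
l → i, c, e, a → 4
i → c, e, a → 3
c → a → 1
e → a → 1
z → p, a → 2
p → a → 1
a → none → 0
Sum: 7 + 9 + 8 + 2 + 4 + 4 + 3 + 1 + 1 + 2 + 1 + 0 = 42

There are 42 inversions.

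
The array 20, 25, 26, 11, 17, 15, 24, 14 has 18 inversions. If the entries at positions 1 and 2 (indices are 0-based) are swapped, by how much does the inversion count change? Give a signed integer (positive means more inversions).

Positions 1 and 2 hold 25 and 26; after swapping, the array is [20, 26, 25, 11, 17, 15, 24, 14].
Sweep left to right; for each value list the smaller values that follow it:
20: 4
26: 6
25: 5
11: 0
17: 2
15: 1
24: 1
14: 0
Sum: 4 + 6 + 5 + 0 + 2 + 1 + 1 + 0 = 19
Change: 19 − 18 = +1

+1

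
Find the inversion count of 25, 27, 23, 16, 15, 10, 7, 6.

There are 27 inversions.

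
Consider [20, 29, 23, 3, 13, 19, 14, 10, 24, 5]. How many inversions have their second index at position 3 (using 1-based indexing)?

1

The element at index 3 is 23.
Elements before it: 20, 29
Those larger than 23: 29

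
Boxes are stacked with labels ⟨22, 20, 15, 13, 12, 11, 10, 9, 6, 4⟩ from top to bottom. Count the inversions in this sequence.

45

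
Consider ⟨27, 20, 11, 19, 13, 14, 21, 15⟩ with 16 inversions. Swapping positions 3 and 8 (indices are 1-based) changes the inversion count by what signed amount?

Positions 3 and 8 hold 11 and 15; after swapping, the array is [27, 20, 15, 19, 13, 14, 21, 11].
Count, for each position, how many later elements it exceeds:
27: 7
20: 5
15: 3
19: 3
13: 1
14: 1
21: 1
11: 0
Sum: 7 + 5 + 3 + 3 + 1 + 1 + 1 + 0 = 21
Change: 21 − 16 = +5

+5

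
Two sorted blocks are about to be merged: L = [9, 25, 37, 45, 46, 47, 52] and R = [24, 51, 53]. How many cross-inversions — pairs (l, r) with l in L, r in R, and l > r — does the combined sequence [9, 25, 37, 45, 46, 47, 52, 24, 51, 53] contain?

7 split inversions

For each element r of the right run, count left-run elements greater than r:
r = 24: 25, 37, 45, 46, 47, 52 → 6
r = 51: 52 → 1
r = 53: none → 0
Cross-inversions: 6 + 1 + 0 = 7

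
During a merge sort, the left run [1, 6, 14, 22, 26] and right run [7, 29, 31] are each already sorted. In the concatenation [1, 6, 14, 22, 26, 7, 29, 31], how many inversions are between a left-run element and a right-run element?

Cross-inversions: 3

Take each right-half value and tally the left-half values above it:
r = 7: 14, 22, 26 → 3
r = 29: none → 0
r = 31: none → 0
Cross-inversions: 3 + 0 + 0 = 3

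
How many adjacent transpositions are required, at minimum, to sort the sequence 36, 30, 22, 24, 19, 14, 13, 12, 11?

35 adjacent swaps

Each adjacent swap fixes exactly one inversion, so the minimum swap count equals the number of inversions.
Count inversions — for each element, later elements that are smaller:
36: 30, 22, 24, 19, 14, 13, 12, 11 → 8
30: 22, 24, 19, 14, 13, 12, 11 → 7
22: 19, 14, 13, 12, 11 → 5
24: 19, 14, 13, 12, 11 → 5
19: 14, 13, 12, 11 → 4
14: 13, 12, 11 → 3
13: 12, 11 → 2
12: 11 → 1
11: none → 0
Total inversions: 8 + 7 + 5 + 5 + 4 + 3 + 2 + 1 + 0 = 35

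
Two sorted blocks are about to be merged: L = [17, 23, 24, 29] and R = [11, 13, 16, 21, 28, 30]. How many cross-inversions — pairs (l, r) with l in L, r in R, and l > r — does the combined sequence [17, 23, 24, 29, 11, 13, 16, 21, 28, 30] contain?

16 cross-inversions

Count, for every r in R, how many entries of L exceed r:
r = 11: 17, 23, 24, 29 → 4
r = 13: 17, 23, 24, 29 → 4
r = 16: 17, 23, 24, 29 → 4
r = 21: 23, 24, 29 → 3
r = 28: 29 → 1
r = 30: none → 0
Cross-inversions: 4 + 4 + 4 + 3 + 1 + 0 = 16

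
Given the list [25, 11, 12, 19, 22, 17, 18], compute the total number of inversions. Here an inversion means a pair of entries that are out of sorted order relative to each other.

Inversions: 10

Listing every pair i<j with a[i]>a[j] (using 0-based positions):
(0,1): 25 > 11
(0,2): 25 > 12
(0,3): 25 > 19
(0,4): 25 > 22
(0,5): 25 > 17
(0,6): 25 > 18
(3,5): 19 > 17
(3,6): 19 > 18
(4,5): 22 > 17
(4,6): 22 > 18
That's 10 pairs.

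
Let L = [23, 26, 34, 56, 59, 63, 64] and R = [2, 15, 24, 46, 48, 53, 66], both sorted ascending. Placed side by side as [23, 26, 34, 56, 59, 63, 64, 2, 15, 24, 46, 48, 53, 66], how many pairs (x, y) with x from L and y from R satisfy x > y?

32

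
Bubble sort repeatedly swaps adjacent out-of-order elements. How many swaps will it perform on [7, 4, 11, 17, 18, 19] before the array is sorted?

Each adjacent swap fixes exactly one inversion, so the minimum swap count equals the number of inversions.
Count inversions — for each element, later elements that are smaller:
7: 4 → 1
4: none → 0
11: none → 0
17: none → 0
18: none → 0
19: none → 0
Total inversions: 1 + 0 + 0 + 0 + 0 + 0 = 1

1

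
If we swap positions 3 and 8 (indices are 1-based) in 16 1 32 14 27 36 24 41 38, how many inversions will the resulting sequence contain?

Positions 3 and 8 hold 32 and 41; after swapping, the array is [16, 1, 41, 14, 27, 36, 24, 32, 38].
For each element, count later entries that are smaller:
16: 2
1: 0
41: 6
14: 0
27: 1
36: 2
24: 0
32: 0
38: 0
Sum: 2 + 0 + 6 + 0 + 1 + 2 + 0 + 0 + 0 = 11

11 inversions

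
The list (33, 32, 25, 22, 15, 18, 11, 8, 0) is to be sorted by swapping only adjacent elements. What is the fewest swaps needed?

Minimum adjacent swaps = number of inversions (each swap of adjacent out-of-order elements removes one inversion and no swap can remove more).
Count inversions — for each element, later elements that are smaller:
33: 32, 25, 22, 15, 18, 11, 8, 0 → 8
32: 25, 22, 15, 18, 11, 8, 0 → 7
25: 22, 15, 18, 11, 8, 0 → 6
22: 15, 18, 11, 8, 0 → 5
15: 11, 8, 0 → 3
18: 11, 8, 0 → 3
11: 8, 0 → 2
8: 0 → 1
0: none → 0
Total inversions: 8 + 7 + 6 + 5 + 3 + 3 + 2 + 1 + 0 = 35

35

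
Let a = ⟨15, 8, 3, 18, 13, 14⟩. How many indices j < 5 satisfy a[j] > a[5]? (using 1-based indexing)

2

The element at index 5 is 13.
Elements before it: 15, 8, 3, 18
Those larger than 13: 15, 18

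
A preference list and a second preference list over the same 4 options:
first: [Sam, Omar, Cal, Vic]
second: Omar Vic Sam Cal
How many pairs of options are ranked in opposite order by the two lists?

Assign each item its position (1..4) in the first ordering, then rewrite the second ordering as that position sequence:
positions: Sam→1, Omar→2, Cal→3, Vic→4
second ordering as positions: [2, 4, 1, 3]
Discordant pairs = inversions in this position sequence.
2: 1 → 1
4: 1, 3 → 2
1: 0
3: 0
Total: 1 + 2 + 0 + 0 = 3

3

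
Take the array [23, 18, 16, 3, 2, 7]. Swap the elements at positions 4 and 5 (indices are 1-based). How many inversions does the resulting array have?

12

Positions 4 and 5 hold 3 and 2; after swapping, the array is [23, 18, 16, 2, 3, 7].
Count, for each position, how many later elements it exceeds:
23: 5
18: 4
16: 3
2: 0
3: 0
7: 0
Sum: 5 + 4 + 3 + 0 + 0 + 0 = 12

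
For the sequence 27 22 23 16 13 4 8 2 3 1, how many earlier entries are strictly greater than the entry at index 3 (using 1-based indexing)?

1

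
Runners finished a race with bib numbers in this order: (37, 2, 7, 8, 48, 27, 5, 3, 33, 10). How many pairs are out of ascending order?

22

Sweep left to right; for each value list the smaller values that follow it:
37 → 2, 7, 8, 27, 5, 3, 33, 10 → 8
2 → none → 0
7 → 5, 3 → 2
8 → 5, 3 → 2
48 → 27, 5, 3, 33, 10 → 5
27 → 5, 3, 10 → 3
5 → 3 → 1
3 → none → 0
33 → 10 → 1
10 → none → 0
Sum: 8 + 0 + 2 + 2 + 5 + 3 + 1 + 0 + 1 + 0 = 22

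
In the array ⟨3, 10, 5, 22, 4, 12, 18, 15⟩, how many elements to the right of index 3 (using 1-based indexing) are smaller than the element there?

The element at index 3 is 5.
Elements after it: 22, 4, 12, 18, 15
Those smaller than 5: 4

1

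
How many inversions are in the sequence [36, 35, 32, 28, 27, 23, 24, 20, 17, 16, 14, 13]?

Count, for each position, how many later elements it exceeds:
36 → 35, 32, 28, 27, 23, 24, 20, 17, 16, 14, 13 → 11
35 → 32, 28, 27, 23, 24, 20, 17, 16, 14, 13 → 10
32 → 28, 27, 23, 24, 20, 17, 16, 14, 13 → 9
28 → 27, 23, 24, 20, 17, 16, 14, 13 → 8
27 → 23, 24, 20, 17, 16, 14, 13 → 7
23 → 20, 17, 16, 14, 13 → 5
24 → 20, 17, 16, 14, 13 → 5
20 → 17, 16, 14, 13 → 4
17 → 16, 14, 13 → 3
16 → 14, 13 → 2
14 → 13 → 1
13 → none → 0
Sum: 11 + 10 + 9 + 8 + 7 + 5 + 5 + 4 + 3 + 2 + 1 + 0 = 65

65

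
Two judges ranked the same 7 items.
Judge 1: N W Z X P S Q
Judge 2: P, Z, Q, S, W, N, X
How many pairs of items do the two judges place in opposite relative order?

14 discordant pairs

Assign each item its position (1..7) in the first ordering, then rewrite the second ordering as that position sequence:
positions: N→1, W→2, Z→3, X→4, P→5, S→6, Q→7
second ordering as positions: [5, 3, 7, 6, 2, 1, 4]
Discordant pairs = inversions in this position sequence.
5: 3, 2, 1, 4 → 4
3: 2, 1 → 2
7: 6, 2, 1, 4 → 4
6: 2, 1, 4 → 3
2: 1 → 1
1: 0
4: 0
Total: 4 + 2 + 4 + 3 + 1 + 0 + 0 = 14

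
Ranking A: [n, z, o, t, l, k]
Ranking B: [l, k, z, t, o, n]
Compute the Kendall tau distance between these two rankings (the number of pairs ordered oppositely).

12

Assign each item its position (1..6) in the first ordering, then rewrite the second ordering as that position sequence:
positions: n→1, z→2, o→3, t→4, l→5, k→6
second ordering as positions: [5, 6, 2, 4, 3, 1]
Discordant pairs = inversions in this position sequence.
5: 2, 4, 3, 1 → 4
6: 2, 4, 3, 1 → 4
2: 1 → 1
4: 3, 1 → 2
3: 1 → 1
1: 0
Total: 4 + 4 + 1 + 2 + 1 + 0 = 12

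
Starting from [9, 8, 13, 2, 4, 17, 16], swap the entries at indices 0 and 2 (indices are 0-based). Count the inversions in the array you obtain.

9 inversions

Positions 0 and 2 hold 9 and 13; after swapping, the array is [13, 8, 9, 2, 4, 17, 16].
Element-by-element contributions:
13: 4
8: 2
9: 2
2: 0
4: 0
17: 1
16: 0
Sum: 4 + 2 + 2 + 0 + 0 + 1 + 0 = 9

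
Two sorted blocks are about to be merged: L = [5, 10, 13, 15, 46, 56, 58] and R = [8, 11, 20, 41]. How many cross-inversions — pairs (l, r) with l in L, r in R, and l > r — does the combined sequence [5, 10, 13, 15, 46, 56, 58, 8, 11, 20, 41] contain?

Take each right-half value and tally the left-half values above it:
r = 8: 10, 13, 15, 46, 56, 58 → 6
r = 11: 13, 15, 46, 56, 58 → 5
r = 20: 46, 56, 58 → 3
r = 41: 46, 56, 58 → 3
Cross-inversions: 6 + 5 + 3 + 3 = 17

There are 17 split inversions.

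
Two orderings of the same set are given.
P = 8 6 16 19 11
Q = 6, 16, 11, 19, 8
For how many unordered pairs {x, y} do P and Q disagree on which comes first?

Assign each item its position (1..5) in the first ordering, then rewrite the second ordering as that position sequence:
positions: 8→1, 6→2, 16→3, 19→4, 11→5
second ordering as positions: [2, 3, 5, 4, 1]
Discordant pairs = inversions in this position sequence.
2: 1 → 1
3: 1 → 1
5: 4, 1 → 2
4: 1 → 1
1: 0
Total: 1 + 1 + 2 + 1 + 0 = 5

5 disagreeing pairs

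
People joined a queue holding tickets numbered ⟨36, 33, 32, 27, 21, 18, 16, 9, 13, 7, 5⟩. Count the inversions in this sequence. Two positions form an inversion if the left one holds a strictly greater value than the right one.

54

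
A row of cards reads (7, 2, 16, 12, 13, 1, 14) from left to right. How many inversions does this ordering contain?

Inversion pairs (indices are 1-based):
(1,2): 7 > 2
(1,6): 7 > 1
(2,6): 2 > 1
(3,4): 16 > 12
(3,5): 16 > 13
(3,6): 16 > 1
(3,7): 16 > 14
(4,6): 12 > 1
(5,6): 13 > 1
That's 9 pairs.

9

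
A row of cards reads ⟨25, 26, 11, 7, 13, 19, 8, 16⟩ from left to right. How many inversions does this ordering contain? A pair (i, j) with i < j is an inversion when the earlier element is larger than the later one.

Sweep left to right; for each value list the smaller values that follow it:
25: 6
26: 6
11: 2
7: 0
13: 1
19: 2
8: 0
16: 0
Sum: 6 + 6 + 2 + 0 + 1 + 2 + 0 + 0 = 17

17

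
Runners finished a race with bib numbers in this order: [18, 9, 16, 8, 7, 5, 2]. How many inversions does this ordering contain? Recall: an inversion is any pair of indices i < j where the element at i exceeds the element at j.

There are 20 inversions.

Sweep left to right; for each value list the smaller values that follow it:
18 → 9, 16, 8, 7, 5, 2 → 6
9 → 8, 7, 5, 2 → 4
16 → 8, 7, 5, 2 → 4
8 → 7, 5, 2 → 3
7 → 5, 2 → 2
5 → 2 → 1
2 → none → 0
Sum: 6 + 4 + 4 + 3 + 2 + 1 + 0 = 20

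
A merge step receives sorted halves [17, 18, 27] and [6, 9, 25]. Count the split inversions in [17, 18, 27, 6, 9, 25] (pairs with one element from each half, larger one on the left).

Count, for every r in R, how many entries of L exceed r:
r = 6: 17, 18, 27 → 3
r = 9: 17, 18, 27 → 3
r = 25: 27 → 1
Cross-inversions: 3 + 3 + 1 = 7

7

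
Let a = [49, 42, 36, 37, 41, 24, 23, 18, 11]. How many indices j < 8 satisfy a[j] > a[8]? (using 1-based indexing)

7 such elements

The element at index 8 is 18.
Elements before it: 49, 42, 36, 37, 41, 24, 23
Those larger than 18: 49, 42, 36, 37, 41, 24, 23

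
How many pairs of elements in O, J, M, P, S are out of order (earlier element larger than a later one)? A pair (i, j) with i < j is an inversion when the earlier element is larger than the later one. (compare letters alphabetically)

Out-of-order index pairs (1-indexed):
(1,2): O > J
(1,3): O > M
That's 2 pairs.

2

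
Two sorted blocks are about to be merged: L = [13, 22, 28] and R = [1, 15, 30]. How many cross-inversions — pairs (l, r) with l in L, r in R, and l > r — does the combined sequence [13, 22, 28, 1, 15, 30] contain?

For each element r of the right run, count left-run elements greater than r:
r = 1: 13, 22, 28 → 3
r = 15: 22, 28 → 2
r = 30: none → 0
Cross-inversions: 3 + 2 + 0 = 5

5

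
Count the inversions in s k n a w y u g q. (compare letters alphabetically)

There are 17 out-of-order pairs.

Element-by-element contributions:
s: 5
k: 2
n: 2
a: 0
w: 3
y: 3
u: 2
g: 0
q: 0
Sum: 5 + 2 + 2 + 0 + 3 + 3 + 2 + 0 + 0 = 17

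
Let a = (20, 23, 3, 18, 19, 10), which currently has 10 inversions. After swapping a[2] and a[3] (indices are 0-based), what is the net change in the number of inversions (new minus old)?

+1

Positions 2 and 3 hold 3 and 18; after swapping, the array is [20, 23, 18, 3, 19, 10].
For each element, count later entries that are smaller:
20 → 18, 3, 19, 10 → 4
23 → 18, 3, 19, 10 → 4
18 → 3, 10 → 2
3 → none → 0
19 → 10 → 1
10 → none → 0
Sum: 4 + 4 + 2 + 0 + 1 + 0 = 11
Change: 11 − 10 = +1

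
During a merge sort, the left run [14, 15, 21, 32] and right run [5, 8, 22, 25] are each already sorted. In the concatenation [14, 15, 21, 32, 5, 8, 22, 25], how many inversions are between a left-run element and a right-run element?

Count, for every r in R, how many entries of L exceed r:
r = 5: 14, 15, 21, 32 → 4
r = 8: 14, 15, 21, 32 → 4
r = 22: 32 → 1
r = 25: 32 → 1
Cross-inversions: 4 + 4 + 1 + 1 = 10

10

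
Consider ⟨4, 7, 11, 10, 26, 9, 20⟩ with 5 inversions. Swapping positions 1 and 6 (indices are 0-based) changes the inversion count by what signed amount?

+7

Positions 1 and 6 hold 7 and 20; after swapping, the array is [4, 20, 11, 10, 26, 9, 7].
Sweep left to right; for each value list the smaller values that follow it:
4 → none → 0
20 → 11, 10, 9, 7 → 4
11 → 10, 9, 7 → 3
10 → 9, 7 → 2
26 → 9, 7 → 2
9 → 7 → 1
7 → none → 0
Sum: 0 + 4 + 3 + 2 + 2 + 1 + 0 = 12
Change: 12 − 5 = +7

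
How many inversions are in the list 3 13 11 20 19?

2 inversions

Out-of-order index pairs (1-indexed):
(2,3): 13 > 11
(4,5): 20 > 19
That's 2 pairs.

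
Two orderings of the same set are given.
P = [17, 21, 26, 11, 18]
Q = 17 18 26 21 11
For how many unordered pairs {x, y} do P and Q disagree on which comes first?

4 disagreeing pairs

Assign each item its position (1..5) in the first ordering, then rewrite the second ordering as that position sequence:
positions: 17→1, 21→2, 26→3, 11→4, 18→5
second ordering as positions: [1, 5, 3, 2, 4]
Discordant pairs = inversions in this position sequence.
1: 0
5: 3, 2, 4 → 3
3: 2 → 1
2: 0
4: 0
Total: 0 + 3 + 1 + 0 + 0 = 4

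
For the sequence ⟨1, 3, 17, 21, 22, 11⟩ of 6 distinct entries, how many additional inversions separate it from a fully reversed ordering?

12

Maximum inversions for 6 distinct elements is C(6, 2) = 6·5/2 = 15.
Current inversions — for each element, count later smaller elements:
1: 0
3: 0
17: 1
21: 1
22: 1
11: 0
Current total: 0 + 0 + 1 + 1 + 1 + 0 = 3
Shortfall: 15 − 3 = 12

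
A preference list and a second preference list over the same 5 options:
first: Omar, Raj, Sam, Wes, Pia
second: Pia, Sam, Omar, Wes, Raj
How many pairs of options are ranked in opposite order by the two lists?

Assign each item its position (1..5) in the first ordering, then rewrite the second ordering as that position sequence:
positions: Omar→1, Raj→2, Sam→3, Wes→4, Pia→5
second ordering as positions: [5, 3, 1, 4, 2]
Discordant pairs = inversions in this position sequence.
5: 3, 1, 4, 2 → 4
3: 1, 2 → 2
1: 0
4: 2 → 1
2: 0
Total: 4 + 2 + 0 + 1 + 0 = 7

7 pairs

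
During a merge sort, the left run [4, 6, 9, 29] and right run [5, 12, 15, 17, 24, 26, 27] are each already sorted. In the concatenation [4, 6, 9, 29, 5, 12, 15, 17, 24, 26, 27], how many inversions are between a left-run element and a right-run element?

For each element r of the right run, count left-run elements greater than r:
r = 5: 6, 9, 29 → 3
r = 12: 29 → 1
r = 15: 29 → 1
r = 17: 29 → 1
r = 24: 29 → 1
r = 26: 29 → 1
r = 27: 29 → 1
Cross-inversions: 3 + 1 + 1 + 1 + 1 + 1 + 1 = 9

There are 9 cross-inversions.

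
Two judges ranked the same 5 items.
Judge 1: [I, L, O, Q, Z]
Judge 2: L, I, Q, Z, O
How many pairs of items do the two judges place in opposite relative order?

3 discordant pairs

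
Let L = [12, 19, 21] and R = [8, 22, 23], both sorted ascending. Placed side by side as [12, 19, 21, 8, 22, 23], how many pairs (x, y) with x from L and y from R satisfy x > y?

3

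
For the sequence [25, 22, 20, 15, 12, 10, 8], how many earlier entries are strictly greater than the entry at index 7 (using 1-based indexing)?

The element at index 7 is 8.
Elements before it: 25, 22, 20, 15, 12, 10
Those larger than 8: 25, 22, 20, 15, 12, 10

6 such elements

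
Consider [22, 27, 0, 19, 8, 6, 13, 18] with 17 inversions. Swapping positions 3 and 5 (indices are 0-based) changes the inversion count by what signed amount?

-3

Positions 3 and 5 hold 19 and 6; after swapping, the array is [22, 27, 0, 6, 8, 19, 13, 18].
Count, for each position, how many later elements it exceeds:
22 → 0, 6, 8, 19, 13, 18 → 6
27 → 0, 6, 8, 19, 13, 18 → 6
0 → none → 0
6 → none → 0
8 → none → 0
19 → 13, 18 → 2
13 → none → 0
18 → none → 0
Sum: 6 + 6 + 0 + 0 + 0 + 2 + 0 + 0 = 14
Change: 14 − 17 = -3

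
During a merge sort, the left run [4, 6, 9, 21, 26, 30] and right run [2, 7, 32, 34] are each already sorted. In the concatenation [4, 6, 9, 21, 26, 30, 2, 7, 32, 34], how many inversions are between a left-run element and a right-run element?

There are 10 cross-inversions.

Count, for every r in R, how many entries of L exceed r:
r = 2: 4, 6, 9, 21, 26, 30 → 6
r = 7: 9, 21, 26, 30 → 4
r = 32: none → 0
r = 34: none → 0
Cross-inversions: 6 + 4 + 0 + 0 = 10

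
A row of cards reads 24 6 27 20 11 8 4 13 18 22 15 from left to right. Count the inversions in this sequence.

Count, for each position, how many later elements it exceeds:
24 → 6, 20, 11, 8, 4, 13, 18, 22, 15 → 9
6 → 4 → 1
27 → 20, 11, 8, 4, 13, 18, 22, 15 → 8
20 → 11, 8, 4, 13, 18, 15 → 6
11 → 8, 4 → 2
8 → 4 → 1
4 → none → 0
13 → none → 0
18 → 15 → 1
22 → 15 → 1
15 → none → 0
Sum: 9 + 1 + 8 + 6 + 2 + 1 + 0 + 0 + 1 + 1 + 0 = 29

29 inversions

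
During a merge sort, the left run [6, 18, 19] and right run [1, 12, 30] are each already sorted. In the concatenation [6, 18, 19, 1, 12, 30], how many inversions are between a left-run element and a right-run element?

5 split inversions

For each element r of the right run, count left-run elements greater than r:
r = 1: 6, 18, 19 → 3
r = 12: 18, 19 → 2
r = 30: none → 0
Cross-inversions: 3 + 2 + 0 = 5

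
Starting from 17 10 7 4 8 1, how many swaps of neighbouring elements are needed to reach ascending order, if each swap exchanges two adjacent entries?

The minimum number of adjacent swaps to sort an array equals its inversion count, since every such swap removes exactly one inversion.
Count inversions — for each element, later elements that are smaller:
17: 10, 7, 4, 8, 1 → 5
10: 7, 4, 8, 1 → 4
7: 4, 1 → 2
4: 1 → 1
8: 1 → 1
1: none → 0
Total inversions: 5 + 4 + 2 + 1 + 1 + 0 = 13

13 swaps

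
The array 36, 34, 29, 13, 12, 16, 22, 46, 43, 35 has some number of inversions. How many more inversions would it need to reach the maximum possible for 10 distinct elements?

25 inversions short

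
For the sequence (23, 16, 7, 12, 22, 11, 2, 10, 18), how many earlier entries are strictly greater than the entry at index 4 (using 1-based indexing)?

The element at index 4 is 12.
Elements before it: 23, 16, 7
Those larger than 12: 23, 16

2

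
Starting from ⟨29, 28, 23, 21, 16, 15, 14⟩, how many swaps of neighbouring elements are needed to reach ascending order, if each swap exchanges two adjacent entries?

Minimum adjacent swaps = number of inversions (each swap of adjacent out-of-order elements removes one inversion and no swap can remove more).
Count inversions — for each element, later elements that are smaller:
29: 28, 23, 21, 16, 15, 14 → 6
28: 23, 21, 16, 15, 14 → 5
23: 21, 16, 15, 14 → 4
21: 16, 15, 14 → 3
16: 15, 14 → 2
15: 14 → 1
14: none → 0
Total inversions: 6 + 5 + 4 + 3 + 2 + 1 + 0 = 21

21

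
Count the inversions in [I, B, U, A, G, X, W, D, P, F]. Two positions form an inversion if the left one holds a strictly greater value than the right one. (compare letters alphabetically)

21

Element-by-element contributions:
I → B, A, G, D, F → 5
B → A → 1
U → A, G, D, P, F → 5
A → none → 0
G → D, F → 2
X → W, D, P, F → 4
W → D, P, F → 3
D → none → 0
P → F → 1
F → none → 0
Sum: 5 + 1 + 5 + 0 + 2 + 4 + 3 + 0 + 1 + 0 = 21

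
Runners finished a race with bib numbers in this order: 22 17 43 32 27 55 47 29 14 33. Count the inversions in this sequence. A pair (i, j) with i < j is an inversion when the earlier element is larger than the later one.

There are 20 inversions.

Count, for each position, how many later elements it exceeds:
22: 2
17: 1
43: 5
32: 3
27: 1
55: 4
47: 3
29: 1
14: 0
33: 0
Sum: 2 + 1 + 5 + 3 + 1 + 4 + 3 + 1 + 0 + 0 = 20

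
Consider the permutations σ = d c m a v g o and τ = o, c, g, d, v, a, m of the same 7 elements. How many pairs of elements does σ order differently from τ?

14 discordant pairs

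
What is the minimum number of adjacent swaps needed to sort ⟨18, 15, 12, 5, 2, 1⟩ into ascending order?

Minimum adjacent swaps = number of inversions (each swap of adjacent out-of-order elements removes one inversion and no swap can remove more).
Count inversions — for each element, later elements that are smaller:
18: 15, 12, 5, 2, 1 → 5
15: 12, 5, 2, 1 → 4
12: 5, 2, 1 → 3
5: 2, 1 → 2
2: 1 → 1
1: none → 0
Total inversions: 5 + 4 + 3 + 2 + 1 + 0 = 15

Swaps: 15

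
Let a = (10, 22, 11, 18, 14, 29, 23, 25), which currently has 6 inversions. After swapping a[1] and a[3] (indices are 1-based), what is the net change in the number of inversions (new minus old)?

+1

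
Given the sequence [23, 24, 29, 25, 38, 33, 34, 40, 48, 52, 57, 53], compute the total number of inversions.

Count, for each position, how many later elements it exceeds:
23: 0
24: 0
29: 1
25: 0
38: 2
33: 0
34: 0
40: 0
48: 0
52: 0
57: 1
53: 0
Sum: 0 + 0 + 1 + 0 + 2 + 0 + 0 + 0 + 0 + 0 + 1 + 0 = 4

Out-of-order pairs: 4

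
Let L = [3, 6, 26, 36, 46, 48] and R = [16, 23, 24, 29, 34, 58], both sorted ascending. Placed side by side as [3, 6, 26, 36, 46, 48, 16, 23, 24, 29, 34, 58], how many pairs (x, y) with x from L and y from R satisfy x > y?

For each element r of the right run, count left-run elements greater than r:
r = 16: 26, 36, 46, 48 → 4
r = 23: 26, 36, 46, 48 → 4
r = 24: 26, 36, 46, 48 → 4
r = 29: 36, 46, 48 → 3
r = 34: 36, 46, 48 → 3
r = 58: none → 0
Cross-inversions: 4 + 4 + 4 + 3 + 3 + 0 = 18

18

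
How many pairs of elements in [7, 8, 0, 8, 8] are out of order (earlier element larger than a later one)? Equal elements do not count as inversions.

Sweep left to right; for each value list the smaller values that follow it:
7: 1
8: 1
0: 0
8: 0
8: 0
Sum: 1 + 1 + 0 + 0 + 0 = 2

2 out-of-order pairs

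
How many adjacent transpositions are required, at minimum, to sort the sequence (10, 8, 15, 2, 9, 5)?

10

The minimum number of adjacent swaps to sort an array equals its inversion count, since every such swap removes exactly one inversion.
Count inversions — for each element, later elements that are smaller:
10: 8, 2, 9, 5 → 4
8: 2, 5 → 2
15: 2, 9, 5 → 3
2: none → 0
9: 5 → 1
5: none → 0
Total inversions: 4 + 2 + 3 + 0 + 1 + 0 = 10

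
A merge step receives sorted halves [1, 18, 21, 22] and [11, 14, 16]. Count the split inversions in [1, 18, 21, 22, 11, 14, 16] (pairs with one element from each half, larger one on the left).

Split inversions: 9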